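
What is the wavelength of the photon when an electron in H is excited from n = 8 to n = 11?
12380.4161 nm

First, find the transition energy using E_n = -13.6057 / n² eV:
E_8 = -13.6057 / 8² = -0.21258906250 eV
E_11 = -13.6057 / 11² = -0.11244380165 eV

Photon energy: |ΔE| = |E_11 - E_8| = 0.10014526085 eV

Convert to wavelength using E = hc/λ with hc = 1239.84 eV·nm:
λ = hc/E = 1239.84 eV·nm / 0.10014526085 eV
λ = 12380.4161 nm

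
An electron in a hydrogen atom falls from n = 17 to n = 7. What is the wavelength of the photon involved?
5376.84397 nm

First, find the transition energy using E_n = -13.6057 / n² eV:
E_17 = -13.6057 / 17² = -0.04707854671 eV
E_7 = -13.6057 / 7² = -0.27766734694 eV

Photon energy: |ΔE| = |E_7 - E_17| = 0.23058880023 eV

Convert to wavelength using E = hc/λ with hc = 1239.84 eV·nm:
λ = hc/E = 1239.84 eV·nm / 0.23058880023 eV
λ = 5376.84397 nm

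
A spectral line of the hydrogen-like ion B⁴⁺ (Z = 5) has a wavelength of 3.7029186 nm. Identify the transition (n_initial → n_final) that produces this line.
n = 8 → n = 1

First, find the photon energy from the wavelength (hc = 1239.84 eV·nm):
E = hc/λ = 1239.84 eV·nm / 3.7029186 nm = 334.82778 eV

The energy levels of B⁴⁺ satisfy E_n = -13.6057 × 5² / n² eV, so an emission n_i → n_f releases
ΔE = 13.6057 × 5² × (1/n_f² − 1/n_i²) eV.

Setting ΔE equal to the photon energy:
1/n_f² − 1/n_i² = 334.82778 / (13.6057 × 5²) = 0.98437502

Since 1/n_i² must be positive, we need 1/n_f² > 0.98437502, i.e. n_f ≤ 1. For each allowed n_f, solve n_i = (1/n_f² − 0.98437502)^(−1/2) and check whether it is a whole number:
  n_f = 1: 1/n_i² = 1.00000000 − 0.98437502 = 0.01562498 → n_i = 8.000  → integer, n_i = 8 ✓

Only n_f = 1 gives an integer upper level, n_i = 8.

The transition is from n = 8 to n = 1 (emission).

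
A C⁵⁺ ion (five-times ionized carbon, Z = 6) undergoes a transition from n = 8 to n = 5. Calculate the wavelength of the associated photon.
103.848 nm

First, find the transition energy using E_n = -13.6057 Z² / n² eV:
E_8 = -13.6057 × 6² / 8² = -7.653206 eV
E_5 = -13.6057 × 6² / 5² = -19.592208 eV

Photon energy: |ΔE| = |E_5 - E_8| = 11.939002 eV

Convert to wavelength using E = hc/λ with hc = 1239.84 eV·nm:
λ = hc/E = 1239.84 eV·nm / 11.939002 eV
λ = 103.848 nm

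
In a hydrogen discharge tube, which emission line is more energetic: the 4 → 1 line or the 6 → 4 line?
4 → 1

Calculate the energy for each transition:

Transition 4 → 1:
ΔE₁ = |E_1 - E_4| = |-13.6057/1² - (-13.6057/4²)|
ΔE₁ = |-13.605700000000 - (-0.850356250000)| = 12.755343750 eV

Transition 6 → 4:
ΔE₂ = |E_4 - E_6| = |-13.6057/4² - (-13.6057/6²)|
ΔE₂ = |-0.850356250000 - (-0.377936111111)| = 0.472420139 eV

Since 12.755343750 eV > 0.472420139 eV, the transition 4 → 1 emits the more energetic photon.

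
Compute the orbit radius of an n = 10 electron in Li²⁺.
1.763924 nm (or 17.639240 Å)

The Bohr radius formula is:
r_n = n² a₀ / Z

where a₀ = 0.052917721 nm is the Bohr radius.

For Li²⁺ (Z = 3) at n = 10:
r_10 = 10² × 0.052917721 nm / 3
r_10 = 100 × 0.052917721 nm / 3
r_10 = 5.2917721 nm / 3
r_10 = 1.763924 nm

The electron orbits at approximately 1.763924 nm from the nucleus.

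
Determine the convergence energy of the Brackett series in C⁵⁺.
30.6128 eV

The series limit corresponds to the transition from n = ∞ to n = 4.
This is the highest energy (shortest wavelength) transition in the Brackett series.

E_∞ = 0 eV
E_4 = -13.6057 × 6² / 4² = -30.6128 eV

Energy at series limit:
ΔE = E_∞ - E_4 = 0 - (-30.6128) = 30.6128 eV

This energy equals the ionization energy from the n = 4 state of C⁵⁺.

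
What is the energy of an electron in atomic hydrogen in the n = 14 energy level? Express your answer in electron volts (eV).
-0.06942 eV

The energy levels of a hydrogen-like atom are given by:
E_n = -13.6057 eV / n²

For n = 14:
E_14 = -13.6057 eV / 14²
E_14 = -13.6057 eV / 196
E_14 = -0.06942 eV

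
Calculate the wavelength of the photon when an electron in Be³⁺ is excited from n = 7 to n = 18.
328.80 nm

First, find the transition energy using E_n = -13.6057 Z² / n² eV:
E_7 = -13.6057 × 4² / 7² = -4.442678 eV
E_18 = -13.6057 × 4² / 18² = -0.671886 eV

Photon energy: |ΔE| = |E_18 - E_7| = 3.770792 eV

Convert to wavelength using E = hc/λ with hc = 1239.84 eV·nm:
λ = hc/E = 1239.84 eV·nm / 3.770792 eV
λ = 328.80 nm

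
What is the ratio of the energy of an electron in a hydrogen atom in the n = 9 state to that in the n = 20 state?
4.938

Using E_n = -13.6057 Z² / n² eV with Z = 1:

E_9 = -13.6057 / 9² = -13.6057 / 81 = -0.167971605 eV
E_20 = -13.6057 / 20² = -13.6057 / 400 = -0.034014250 eV

The ratio is:
E_9/E_20 = (-0.167971605) / (-0.034014250)
E_9/E_20 = (-13.6057/81) / (-13.6057/400)
E_9/E_20 = 400/81
E_9/E_20 = 4.938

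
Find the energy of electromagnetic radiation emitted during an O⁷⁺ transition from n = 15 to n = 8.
9.7356 eV

The energy levels are E_n = -13.6057 Z² eV / n².

Energy at n = 15: E_15 = -13.6057 × 8² / 15² = -3.8700658 eV
Energy at n = 8: E_8 = -13.6057 × 8² / 8² = -13.6057000 eV

For emission (electron falling to lower state), the photon energy is:
E_photon = E_15 - E_8 = |-3.8700658 - (-13.6057000)|
E_photon = 9.7356 eV

This energy is carried away by the emitted photon.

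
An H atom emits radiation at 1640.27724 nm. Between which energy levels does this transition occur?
n = 12 → n = 4

First, find the photon energy from the wavelength (hc = 1239.84 eV·nm):
E = hc/λ = 1239.84 eV·nm / 1640.27724 nm = 0.75587222 eV

The energy levels of hydrogen satisfy E_n = -13.6057 / n² eV, so an emission n_i → n_f releases
ΔE = 13.6057 × (1/n_f² − 1/n_i²) eV.

Setting ΔE equal to the photon energy:
1/n_f² − 1/n_i² = 0.75587222 / 13.6057 = 0.055555555

Since 1/n_i² must be positive, we need 1/n_f² > 0.055555555, i.e. n_f ≤ 4. For each allowed n_f, solve n_i = (1/n_f² − 0.055555555)^(−1/2) and check whether it is a whole number:
  n_f = 1: 1/n_i² = 1.000000000 − 0.055555555 = 0.944444445 → n_i = 1.029  (not an integer) ✗
  n_f = 2: 1/n_i² = 0.250000000 − 0.055555555 = 0.194444445 → n_i = 2.268  (not an integer) ✗
  n_f = 3: 1/n_i² = 0.111111111 − 0.055555555 = 0.055555556 → n_i = 4.243  (not an integer) ✗
  n_f = 4: 1/n_i² = 0.062500000 − 0.055555555 = 0.006944445 → n_i = 12.000  → integer, n_i = 12 ✓

Only n_f = 4 gives an integer upper level, n_i = 12.

The transition is from n = 12 to n = 4 (emission).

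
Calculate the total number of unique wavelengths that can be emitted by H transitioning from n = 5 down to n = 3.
3

The electron can occupy levels n = 3, 4, ..., 5 during de-excitation — that is m = 5 - 3 + 1 = 3 distinct levels.

The number of distinct spectral lines equals the number of ways to choose 2 of these m levels (each pair gives one possible emission transition):

Number of lines = m(m-1)/2 = 3×2/2 = 3

These correspond to all possible transitions between the 3 levels:
5 → 4, 5 → 3, 4 → 3

Each transition produces a photon with a unique energy (and thus wavelength). This count does not depend on Z.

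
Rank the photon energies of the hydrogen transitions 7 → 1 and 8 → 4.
7 → 1

Calculate the energy for each transition:

Transition 7 → 1:
ΔE₁ = |E_1 - E_7| = |-13.6057/1² - (-13.6057/7²)|
ΔE₁ = |-13.605700000000 - (-0.277667346939)| = 13.328032653 eV

Transition 8 → 4:
ΔE₂ = |E_4 - E_8| = |-13.6057/4² - (-13.6057/8²)|
ΔE₂ = |-0.850356250000 - (-0.212589062500)| = 0.637767188 eV

Since 13.328032653 eV > 0.637767188 eV, the transition 7 → 1 emits the more energetic photon.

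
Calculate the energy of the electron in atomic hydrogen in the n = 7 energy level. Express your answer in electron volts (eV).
-0.28 eV

The energy levels of a hydrogen-like atom are given by:
E_n = -13.6057 eV / n²

For n = 7:
E_7 = -13.6057 eV / 7²
E_7 = -13.6057 eV / 49
E_7 = -0.28 eV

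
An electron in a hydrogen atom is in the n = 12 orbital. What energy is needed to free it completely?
0.09448 eV

The ionization energy is the energy needed to remove the electron completely (n → ∞).

For hydrogen, E_n = -13.6057 eV / n².

At n = 12: E_12 = -13.6057 / 12² = -0.09448403 eV
At n = ∞: E_∞ = 0 eV

Ionization energy = E_∞ - E_12 = 0 - (-0.09448403) = 0.09448403 eV
Ionization energy ≈ 0.09448 eV

This is also called the binding energy of the electron in state n = 12.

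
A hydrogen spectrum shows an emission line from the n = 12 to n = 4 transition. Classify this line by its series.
Brackett series

The spectral series in hydrogen are named based on the final (lower) energy level:
- Lyman series: n_final = 1 (ultraviolet)
- Balmer series: n_final = 2 (visible/near-UV)
- Paschen series: n_final = 3 (infrared)
- Brackett series: n_final = 4 (infrared)
- Pfund series: n_final = 5 (far infrared)

Since this transition ends at n = 4, it belongs to the Brackett series.

For reference, this 12 → 4 line has photon energy
ΔE = 13.6057 eV × (1/4² - 1/12²) = 0.75587222222 eV,
corresponding to wavelength λ = hc/ΔE = 1239.84 eV·nm / 0.75587222222 eV = 1640.27724 nm in the infrared region.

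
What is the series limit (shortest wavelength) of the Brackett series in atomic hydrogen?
1458.02421 nm

The series limit corresponds to the transition from n = ∞ to n = 4.
This is the highest energy (shortest wavelength) transition in the Brackett series.

E_∞ = 0 eV
E_4 = -13.6057 / 4² = -0.85035625000 eV

Energy at series limit:
ΔE = E_∞ - E_4 = 0 - (-0.85035625000) = 0.85035625000 eV
λ = hc/E = 1239.84 eV·nm / 0.85035625000 eV = 1458.02421 nm

This energy equals the ionization energy from the n = 4 state of hydrogen.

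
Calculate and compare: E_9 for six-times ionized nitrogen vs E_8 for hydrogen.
N⁶⁺ at n = 9 (E = -8.23 eV)

Using E_n = -13.6057 Z² / n² eV:

N⁶⁺ (Z = 7) at n = 9:
E = -13.6057 × 7² / 9² = -13.6057 × 49 / 81 = -8.23061 eV

H (Z = 1) at n = 8:
E = -13.6057 × 1² / 8² = -13.6057 × 1 / 64 = -0.21259 eV

Since -8.23061 eV < -0.21259 eV,
N⁶⁺ at n = 9 is more tightly bound (requires more energy to ionize).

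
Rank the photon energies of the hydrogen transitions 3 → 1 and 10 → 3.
3 → 1

Calculate the energy for each transition:

Transition 3 → 1:
ΔE₁ = |E_1 - E_3| = |-13.6057/1² - (-13.6057/3²)|
ΔE₁ = |-13.60570000000 - (-1.51174444444)| = 12.09395556 eV

Transition 10 → 3:
ΔE₂ = |E_3 - E_10| = |-13.6057/3² - (-13.6057/10²)|
ΔE₂ = |-1.51174444444 - (-0.13605700000)| = 1.37568744 eV

Since 12.09395556 eV > 1.37568744 eV, the transition 3 → 1 emits the more energetic photon.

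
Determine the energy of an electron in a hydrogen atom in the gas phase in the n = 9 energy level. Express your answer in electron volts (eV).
-0.1680 eV

The energy levels of a hydrogen-like atom are given by:
E_n = -13.6057 eV / n²

For n = 9:
E_9 = -13.6057 eV / 9²
E_9 = -13.6057 eV / 81
E_9 = -0.1680 eV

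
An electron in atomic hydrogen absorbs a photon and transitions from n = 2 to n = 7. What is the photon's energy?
3.12 eV

The energy levels of a hydrogen-like atom are E_n = -13.6057 eV / n².

Energy at n = 2: E_2 = -13.6057 / 2² = -3.40143 eV
Energy at n = 7: E_7 = -13.6057 / 7² = -0.27767 eV

The excitation energy is the difference:
ΔE = E_7 - E_2
ΔE = -0.27767 - (-3.40143)
ΔE = 3.12 eV

Since this is positive, energy must be absorbed (photon absorption).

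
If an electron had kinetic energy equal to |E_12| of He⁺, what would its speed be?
3.646e+05 m/s (or 0.12% of c)

The binding energy at n = 12 for He⁺ is:
E_12 = -13.6057 × 2²/12² = -0.3779361 eV
|E_12| = 0.3779361 eV

Convert to Joules:
KE = 0.3779361 eV × (1.602177 × 10⁻¹⁹ J/eV) = 6.05521e-20 J

Using KE = ½mv²:
v = √(2·KE/m_e)
v = √(2 × 6.05521e-20 J / 9.10938 × 10⁻³¹ kg)
v = 3.646e+05 m/s

This is approximately 0.12% the speed of light.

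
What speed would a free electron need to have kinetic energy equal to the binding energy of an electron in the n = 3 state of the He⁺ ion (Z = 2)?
1.46e+06 m/s (or 0.486490% of c)

The binding energy at n = 3 for He⁺ is:
E_3 = -13.6057 × 2²/3² = -6.04697778 eV
|E_3| = 6.04697778 eV

Convert to Joules:
KE = 6.04697778 eV × (1.602177 × 10⁻¹⁹ J/eV) = 9.6883e-19 J

Using KE = ½mv²:
v = √(2·KE/m_e)
v = √(2 × 9.6883e-19 J / 9.10938 × 10⁻³¹ kg)
v = 1.46e+06 m/s

This is approximately 0.486490% the speed of light.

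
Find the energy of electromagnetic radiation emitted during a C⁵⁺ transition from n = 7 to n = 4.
20.617 eV

The energy levels are E_n = -13.6057 Z² eV / n².

Energy at n = 7: E_7 = -13.6057 × 6² / 7² = -9.996024 eV
Energy at n = 4: E_4 = -13.6057 × 6² / 4² = -30.612825 eV

For emission (electron falling to lower state), the photon energy is:
E_photon = E_7 - E_4 = |-9.996024 - (-30.612825)|
E_photon = 20.617 eV

This energy is carried away by the emitted photon.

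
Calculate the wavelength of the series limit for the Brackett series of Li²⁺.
162.00269 nm

The series limit corresponds to the transition from n = ∞ to n = 4.
This is the highest energy (shortest wavelength) transition in the Brackett series.

E_∞ = 0 eV
E_4 = -13.6057 × 3² / 4² = -7.653206250 eV

Energy at series limit:
ΔE = E_∞ - E_4 = 0 - (-7.653206250) = 7.653206250 eV
λ = hc/E = 1239.84 eV·nm / 7.653206250 eV = 162.00269 nm

This energy equals the ionization energy from the n = 4 state of Li²⁺.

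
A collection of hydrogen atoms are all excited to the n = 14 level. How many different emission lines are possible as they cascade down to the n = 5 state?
45

The electron can occupy levels n = 5, 6, ..., 14 during de-excitation — that is m = 14 - 5 + 1 = 10 distinct levels.

The number of distinct spectral lines equals the number of ways to choose 2 of these m levels (each pair gives one possible emission transition):

Number of lines = m(m-1)/2 = 10×9/2 = 45

These correspond to all possible transitions between the 10 levels:
14 → 13, 14 → 12, 14 → 11, 14 → 10, 14 → 9, 14 → 8, 14 → 7, 14 → 6...

Each transition produces a photon with a unique energy (and thus wavelength). This count does not depend on Z.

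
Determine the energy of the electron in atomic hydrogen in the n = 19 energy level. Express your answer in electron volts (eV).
-0.0377 eV

The energy levels of a hydrogen-like atom are given by:
E_n = -13.6057 eV / n²

For n = 19:
E_19 = -13.6057 eV / 19²
E_19 = -13.6057 eV / 361
E_19 = -0.0377 eV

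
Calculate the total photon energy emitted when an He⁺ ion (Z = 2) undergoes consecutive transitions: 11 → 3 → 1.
53.97302 eV

The energy levels of He⁺ are E_n = -13.6057 × 2² / n² eV.

First transition (11 → 3):
ΔE₁ = |E_3 - E_11|
ΔE₁ = |-6.04697777778 - (-0.44977520661)| = 5.59720257 eV

Second transition (3 → 1):
ΔE₂ = |E_1 - E_3|
ΔE₂ = |-54.42280000000 - (-6.04697777778)| = 48.37582222 eV

Total energy released:
E_total = ΔE₁ + ΔE₂ = 5.59720257 + 48.37582222 = 53.97302 eV

Note: This equals the direct transition 11 → 1: 53.97302 eV ✓
Energy is conserved regardless of the path taken.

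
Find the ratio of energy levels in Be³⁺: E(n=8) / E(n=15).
3.515625

Using E_n = -13.6057 Z² / n² eV with Z = 4:

E_8 = -13.6057 × 4² / 8² = -217.6912 / 64 = -3.40142500000 eV
E_15 = -13.6057 × 4² / 15² = -217.6912 / 225 = -0.96751644444 eV

The ratio is:
E_8/E_15 = (-3.40142500000) / (-0.96751644444)
E_8/E_15 = (-217.6912/64) / (-217.6912/225)
E_8/E_15 = 225/64
E_8/E_15 = 3.515625
(Note: the Z² factors cancel in the ratio.)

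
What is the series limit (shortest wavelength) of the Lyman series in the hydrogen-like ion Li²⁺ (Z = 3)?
10.12517 nm

The series limit corresponds to the transition from n = ∞ to n = 1.
This is the highest energy (shortest wavelength) transition in the Lyman series.

E_∞ = 0 eV
E_1 = -13.6057 × 3² / 1² = -122.4513000 eV

Energy at series limit:
ΔE = E_∞ - E_1 = 0 - (-122.4513000) = 122.4513000 eV
λ = hc/E = 1239.84 eV·nm / 122.4513000 eV = 10.12517 nm

This energy equals the ionization energy from the n = 1 state of Li²⁺.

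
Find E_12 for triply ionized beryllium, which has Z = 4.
-1.51 eV

For hydrogen-like ions, the energy levels scale with Z²:
E_n = -13.6057 Z² / n² eV

For Be³⁺ (Z = 4) at n = 12:
E_12 = -13.6057 × 4² / 12²
E_12 = -13.6057 × 16 / 144
E_12 = -217.6912 / 144
E_12 = -1.51 eV

The energy is 16 times more negative than hydrogen at the same n due to the stronger nuclear charge.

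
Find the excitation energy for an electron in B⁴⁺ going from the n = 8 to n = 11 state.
2.503632 eV

The energy levels of a hydrogen-like atom are E_n = -13.6057 Z² eV / n².

Energy at n = 8: E_8 = -13.6057 × 5² / 8² = -5.314726563 eV
Energy at n = 11: E_11 = -13.6057 × 5² / 11² = -2.811095041 eV

The excitation energy is the difference:
ΔE = E_11 - E_8
ΔE = -2.811095041 - (-5.314726563)
ΔE = 2.503632 eV

Since this is positive, energy must be absorbed (photon absorption).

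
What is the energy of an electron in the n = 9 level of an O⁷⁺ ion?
-10.750 eV

For hydrogen-like ions, the energy levels scale with Z²:
E_n = -13.6057 Z² / n² eV

For O⁷⁺ (Z = 8) at n = 9:
E_9 = -13.6057 × 8² / 9²
E_9 = -13.6057 × 64 / 81
E_9 = -870.7648 / 81
E_9 = -10.750 eV

The energy is 64 times more negative than hydrogen at the same n due to the stronger nuclear charge.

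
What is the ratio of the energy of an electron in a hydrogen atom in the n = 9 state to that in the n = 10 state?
1.2346

Using E_n = -13.6057 Z² / n² eV with Z = 1:

E_9 = -13.6057 / 9² = -13.6057 / 81 = -0.1679716049 eV
E_10 = -13.6057 / 10² = -13.6057 / 100 = -0.1360570000 eV

The ratio is:
E_9/E_10 = (-0.1679716049) / (-0.1360570000)
E_9/E_10 = (-13.6057/81) / (-13.6057/100)
E_9/E_10 = 100/81
E_9/E_10 = 1.2346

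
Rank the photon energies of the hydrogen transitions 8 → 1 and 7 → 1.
8 → 1

Calculate the energy for each transition:

Transition 8 → 1:
ΔE₁ = |E_1 - E_8| = |-13.6057/1² - (-13.6057/8²)|
ΔE₁ = |-13.60570000 - (-0.21258906)| = 13.39311 eV

Transition 7 → 1:
ΔE₂ = |E_1 - E_7| = |-13.6057/1² - (-13.6057/7²)|
ΔE₂ = |-13.60570000 - (-0.27766735)| = 13.32803 eV

Since 13.39311 eV > 13.32803 eV, the transition 8 → 1 emits the more energetic photon.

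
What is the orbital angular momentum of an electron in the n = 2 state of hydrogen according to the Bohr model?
2.1091e-34 J·s (or 2ℏ)

In the Bohr model, angular momentum is quantized:
L = nℏ

where ℏ = h/(2π) = 1.054572e-34 J·s

For n = 2:
L = 2 × 1.054572e-34 J·s
L = 2.1091e-34 J·s

This can also be written as L = 2ℏ.
The angular momentum is an integer multiple of the reduced Planck constant.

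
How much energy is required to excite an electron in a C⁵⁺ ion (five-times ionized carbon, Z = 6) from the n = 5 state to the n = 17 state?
17.8974 eV

The energy levels of a hydrogen-like atom are E_n = -13.6057 Z² eV / n².

Energy at n = 5: E_5 = -13.6057 × 6² / 5² = -19.5922080 eV
Energy at n = 17: E_17 = -13.6057 × 6² / 17² = -1.6948277 eV

The excitation energy is the difference:
ΔE = E_17 - E_5
ΔE = -1.6948277 - (-19.5922080)
ΔE = 17.8974 eV

Since this is positive, energy must be absorbed (photon absorption).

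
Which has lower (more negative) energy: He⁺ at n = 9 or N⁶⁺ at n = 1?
N⁶⁺ at n = 1 (E = -666.679300 eV)

Using E_n = -13.6057 Z² / n² eV:

He⁺ (Z = 2) at n = 9:
E = -13.6057 × 2² / 9² = -13.6057 × 4 / 81 = -0.671886420 eV

N⁶⁺ (Z = 7) at n = 1:
E = -13.6057 × 7² / 1² = -13.6057 × 49 / 1 = -666.679300000 eV

Since -666.679300000 eV < -0.671886420 eV,
N⁶⁺ at n = 1 is more tightly bound (requires more energy to ionize).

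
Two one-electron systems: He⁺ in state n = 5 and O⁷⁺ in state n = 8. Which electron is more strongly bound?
O⁷⁺ at n = 8 (E = -13.605700 eV)

Using E_n = -13.6057 Z² / n² eV:

He⁺ (Z = 2) at n = 5:
E = -13.6057 × 2² / 5² = -13.6057 × 4 / 25 = -2.176912000 eV

O⁷⁺ (Z = 8) at n = 8:
E = -13.6057 × 8² / 8² = -13.6057 × 64 / 64 = -13.605700000 eV

Since -13.605700000 eV < -2.176912000 eV,
O⁷⁺ at n = 8 is more tightly bound (requires more energy to ionize).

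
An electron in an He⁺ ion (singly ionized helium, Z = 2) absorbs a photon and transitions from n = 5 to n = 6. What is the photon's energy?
0.6652 eV

The energy levels of a hydrogen-like atom are E_n = -13.6057 Z² eV / n².

Energy at n = 5: E_5 = -13.6057 × 2² / 5² = -2.1769120 eV
Energy at n = 6: E_6 = -13.6057 × 2² / 6² = -1.5117444 eV

The excitation energy is the difference:
ΔE = E_6 - E_5
ΔE = -1.5117444 - (-2.1769120)
ΔE = 0.6652 eV

Since this is positive, energy must be absorbed (photon absorption).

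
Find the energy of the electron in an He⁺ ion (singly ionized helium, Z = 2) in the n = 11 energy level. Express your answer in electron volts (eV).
-0.4498 eV

The energy levels of a hydrogen-like atom are given by:
E_n = -13.6057 Z² / n² eV  (with Z = 2 for He⁺)

For n = 11:
E_11 = -13.6057 × 2² / 11²
E_11 = -13.6057 × 4 / 121
E_11 = -0.4498 eV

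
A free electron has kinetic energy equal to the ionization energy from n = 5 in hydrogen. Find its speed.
4.375e+05 m/s (or 0.14595% of c)

The binding energy at n = 5 for hydrogen is:
E_5 = -13.6057/5² = -0.5442280 eV
|E_5| = 0.5442280 eV

Convert to Joules:
KE = 0.5442280 eV × (1.602177 × 10⁻¹⁹ J/eV) = 8.71950e-20 J

Using KE = ½mv²:
v = √(2·KE/m_e)
v = √(2 × 8.71950e-20 J / 9.10938 × 10⁻³¹ kg)
v = 4.375e+05 m/s

This is approximately 0.14595% the speed of light.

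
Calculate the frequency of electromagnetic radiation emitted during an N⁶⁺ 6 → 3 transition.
1.34e+16 Hz

First, find the transition energy:
E_6 = -13.6057 × 7² / 6² = -18.5189 eV
E_3 = -13.6057 × 7² / 3² = -74.0755 eV
|ΔE| = |E_3 - E_6| = 55.5566 eV

Convert to Joules: E = 55.5566 eV × (1.602177 × 10⁻¹⁹ J/eV) = 8.9012e-18 J

Using E = hf:
f = E/h = 8.9012e-18 J / (6.62607 × 10⁻³⁴ J·s)
f = 1.34e+16 Hz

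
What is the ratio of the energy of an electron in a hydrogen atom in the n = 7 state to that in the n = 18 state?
6.61224

Using E_n = -13.6057 Z² / n² eV with Z = 1:

E_7 = -13.6057 / 7² = -13.6057 / 49 = -0.27766734694 eV
E_18 = -13.6057 / 18² = -13.6057 / 324 = -0.04199290123 eV

The ratio is:
E_7/E_18 = (-0.27766734694) / (-0.04199290123)
E_7/E_18 = (-13.6057/49) / (-13.6057/324)
E_7/E_18 = 324/49
E_7/E_18 = 6.61224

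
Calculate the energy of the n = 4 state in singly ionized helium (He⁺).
-3.40143 eV

For hydrogen-like ions, the energy levels scale with Z²:
E_n = -13.6057 Z² / n² eV

For He⁺ (Z = 2) at n = 4:
E_4 = -13.6057 × 2² / 4²
E_4 = -13.6057 × 4 / 16
E_4 = -54.4228 / 16
E_4 = -3.40143 eV

The energy is 4 times more negative than hydrogen at the same n due to the stronger nuclear charge.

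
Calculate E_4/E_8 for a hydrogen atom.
4.000000

Using E_n = -13.6057 Z² / n² eV with Z = 1:

E_4 = -13.6057 / 4² = -13.6057 / 16 = -0.850356250000 eV
E_8 = -13.6057 / 8² = -13.6057 / 64 = -0.212589062500 eV

The ratio is:
E_4/E_8 = (-0.850356250000) / (-0.212589062500)
E_4/E_8 = (-13.6057/16) / (-13.6057/64)
E_4/E_8 = 64/16
E_4/E_8 = 4.000000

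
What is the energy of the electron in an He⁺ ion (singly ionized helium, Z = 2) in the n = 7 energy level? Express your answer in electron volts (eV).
-1.110669 eV

The energy levels of a hydrogen-like atom are given by:
E_n = -13.6057 Z² / n² eV  (with Z = 2 for He⁺)

For n = 7:
E_7 = -13.6057 × 2² / 7²
E_7 = -13.6057 × 4 / 49
E_7 = -1.110669 eV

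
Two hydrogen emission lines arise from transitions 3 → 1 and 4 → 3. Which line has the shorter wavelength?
3 → 1

Calculate the energy for each transition:

Transition 3 → 1:
ΔE₁ = |E_1 - E_3| = |-13.6057/1² - (-13.6057/3²)|
ΔE₁ = |-13.60570000000 - (-1.51174444444)| = 12.09395556 eV

Transition 4 → 3:
ΔE₂ = |E_3 - E_4| = |-13.6057/3² - (-13.6057/4²)|
ΔE₂ = |-1.51174444444 - (-0.85035625000)| = 0.66138819 eV

Since 12.09395556 eV > 0.66138819 eV, the transition 3 → 1 emits the more energetic photon.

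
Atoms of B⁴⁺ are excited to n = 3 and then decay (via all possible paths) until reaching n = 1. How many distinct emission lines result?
3

The electron can occupy levels n = 1, 2, ..., 3 during de-excitation — that is m = 3 - 1 + 1 = 3 distinct levels.

The number of distinct spectral lines equals the number of ways to choose 2 of these m levels (each pair gives one possible emission transition):

Number of lines = m(m-1)/2 = 3×2/2 = 3

These correspond to all possible transitions between the 3 levels:
3 → 2, 3 → 1, 2 → 1

Each transition produces a photon with a unique energy (and thus wavelength). This count does not depend on Z.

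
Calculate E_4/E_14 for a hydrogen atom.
12.25000

Using E_n = -13.6057 Z² / n² eV with Z = 1:

E_4 = -13.6057 / 4² = -13.6057 / 16 = -0.85035625000 eV
E_14 = -13.6057 / 14² = -13.6057 / 196 = -0.06941683673 eV

The ratio is:
E_4/E_14 = (-0.85035625000) / (-0.06941683673)
E_4/E_14 = (-13.6057/16) / (-13.6057/196)
E_4/E_14 = 196/16
E_4/E_14 = 12.25000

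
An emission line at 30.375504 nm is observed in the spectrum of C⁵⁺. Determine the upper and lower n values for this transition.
n = 6 → n = 3

First, find the photon energy from the wavelength (hc = 1239.84 eV·nm):
E = hc/λ = 1239.84 eV·nm / 30.375504 nm = 40.817101 eV

The energy levels of C⁵⁺ satisfy E_n = -13.6057 × 6² / n² eV, so an emission n_i → n_f releases
ΔE = 13.6057 × 6² × (1/n_f² − 1/n_i²) eV.

Setting ΔE equal to the photon energy:
1/n_f² − 1/n_i² = 40.817101 / (13.6057 × 6²) = 0.083333335

Since 1/n_i² must be positive, we need 1/n_f² > 0.083333335, i.e. n_f ≤ 3. For each allowed n_f, solve n_i = (1/n_f² − 0.083333335)^(−1/2) and check whether it is a whole number:
  n_f = 1: 1/n_i² = 1.000000000 − 0.083333335 = 0.916666665 → n_i = 1.044  (not an integer) ✗
  n_f = 2: 1/n_i² = 0.250000000 − 0.083333335 = 0.166666665 → n_i = 2.449  (not an integer) ✗
  n_f = 3: 1/n_i² = 0.111111111 − 0.083333335 = 0.027777776 → n_i = 6.000  → integer, n_i = 6 ✓

Only n_f = 3 gives an integer upper level, n_i = 6.

The transition is from n = 6 to n = 3 (emission).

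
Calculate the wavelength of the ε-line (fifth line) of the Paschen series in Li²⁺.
106.04 nm

The lines of a series are numbered from the longest wavelength (smallest ΔE) outward; the fifth line is the transition from n = n_f + 5 to n_f.
The Paschen series has all transitions ending at n_f = 3.

For Li²⁺ (Z = 3), the fifth line (ε-line) is the jump from n = 8 to n = 3:
E_8 = -13.6057 × 3² / 8² = -1.91330 eV
E_3 = -13.6057 × 3² / 3² = -13.60570 eV
ΔE = E_8 - E_3 = 11.69240 eV

λ = hc/E = 1239.84 eV·nm / 11.69240 eV
λ = 106.04 nm

This is the ε-line of the Paschen series in Li²⁺.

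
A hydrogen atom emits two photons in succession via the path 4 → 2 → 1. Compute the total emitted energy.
12.755 eV

The energy levels of hydrogen are E_n = -13.6057 / n² eV.

First transition (4 → 2):
ΔE₁ = |E_2 - E_4|
ΔE₁ = |-3.401425000 - (-0.850356250)| = 2.551069 eV

Second transition (2 → 1):
ΔE₂ = |E_1 - E_2|
ΔE₂ = |-13.605700000 - (-3.401425000)| = 10.204275 eV

Total energy released:
E_total = ΔE₁ + ΔE₂ = 2.551069 + 10.204275 = 12.755 eV

Note: This equals the direct transition 4 → 1: 12.755 eV ✓
Energy is conserved regardless of the path taken.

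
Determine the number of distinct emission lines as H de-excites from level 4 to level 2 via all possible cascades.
3

The electron can occupy levels n = 2, 3, ..., 4 during de-excitation — that is m = 4 - 2 + 1 = 3 distinct levels.

The number of distinct spectral lines equals the number of ways to choose 2 of these m levels (each pair gives one possible emission transition):

Number of lines = m(m-1)/2 = 3×2/2 = 3

These correspond to all possible transitions between the 3 levels:
4 → 3, 4 → 2, 3 → 2

Each transition produces a photon with a unique energy (and thus wavelength). This count does not depend on Z.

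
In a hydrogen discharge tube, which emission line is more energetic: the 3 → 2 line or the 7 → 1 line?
7 → 1

Calculate the energy for each transition:

Transition 3 → 2:
ΔE₁ = |E_2 - E_3| = |-13.6057/2² - (-13.6057/3²)|
ΔE₁ = |-3.40142500000 - (-1.51174444444)| = 1.88968056 eV

Transition 7 → 1:
ΔE₂ = |E_1 - E_7| = |-13.6057/1² - (-13.6057/7²)|
ΔE₂ = |-13.60570000000 - (-0.27766734694)| = 13.32803265 eV

Since 13.32803265 eV > 1.88968056 eV, the transition 7 → 1 emits the more energetic photon.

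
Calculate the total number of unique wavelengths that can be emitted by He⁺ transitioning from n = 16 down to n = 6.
55

The electron can occupy levels n = 6, 7, ..., 16 during de-excitation — that is m = 16 - 6 + 1 = 11 distinct levels.

The number of distinct spectral lines equals the number of ways to choose 2 of these m levels (each pair gives one possible emission transition):

Number of lines = m(m-1)/2 = 11×10/2 = 55

These correspond to all possible transitions between the 11 levels:
16 → 15, 16 → 14, 16 → 13, 16 → 12, 16 → 11, 16 → 10, 16 → 9, 16 → 8...

Each transition produces a photon with a unique energy (and thus wavelength). This count does not depend on Z.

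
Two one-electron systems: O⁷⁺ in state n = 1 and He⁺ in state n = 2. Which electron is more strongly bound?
O⁷⁺ at n = 1 (E = -870.765 eV)

Using E_n = -13.6057 Z² / n² eV:

O⁷⁺ (Z = 8) at n = 1:
E = -13.6057 × 8² / 1² = -13.6057 × 64 / 1 = -870.764800 eV

He⁺ (Z = 2) at n = 2:
E = -13.6057 × 2² / 2² = -13.6057 × 4 / 4 = -13.605700 eV

Since -870.764800 eV < -13.605700 eV,
O⁷⁺ at n = 1 is more tightly bound (requires more energy to ionize).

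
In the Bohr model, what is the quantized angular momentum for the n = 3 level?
3.16e-34 J·s (or 3ℏ)

In the Bohr model, angular momentum is quantized:
L = nℏ

where ℏ = h/(2π) = 1.0546e-34 J·s

For n = 3:
L = 3 × 1.0546e-34 J·s
L = 3.16e-34 J·s

This can also be written as L = 3ℏ.
The angular momentum is an integer multiple of the reduced Planck constant.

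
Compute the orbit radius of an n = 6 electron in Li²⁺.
0.6350 nm (or 6.3501 Å)

The Bohr radius formula is:
r_n = n² a₀ / Z

where a₀ = 0.0529177 nm is the Bohr radius.

For Li²⁺ (Z = 3) at n = 6:
r_6 = 6² × 0.0529177 nm / 3
r_6 = 36 × 0.0529177 nm / 3
r_6 = 1.90504 nm / 3
r_6 = 0.6350 nm

The electron orbits at approximately 0.6350 nm from the nucleus.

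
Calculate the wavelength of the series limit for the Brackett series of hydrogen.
1458.02 nm

The series limit corresponds to the transition from n = ∞ to n = 4.
This is the highest energy (shortest wavelength) transition in the Brackett series.

E_∞ = 0 eV
E_4 = -13.6057 / 4² = -0.85035625 eV

Energy at series limit:
ΔE = E_∞ - E_4 = 0 - (-0.85035625) = 0.85035625 eV
λ = hc/E = 1239.84 eV·nm / 0.85035625 eV = 1458.02 nm

This energy equals the ionization energy from the n = 4 state of hydrogen.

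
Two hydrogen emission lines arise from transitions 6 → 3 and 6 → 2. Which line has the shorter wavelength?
6 → 2

Calculate the energy for each transition:

Transition 6 → 3:
ΔE₁ = |E_3 - E_6| = |-13.6057/3² - (-13.6057/6²)|
ΔE₁ = |-1.511744444 - (-0.377936111)| = 1.133808 eV

Transition 6 → 2:
ΔE₂ = |E_2 - E_6| = |-13.6057/2² - (-13.6057/6²)|
ΔE₂ = |-3.401425000 - (-0.377936111)| = 3.023489 eV

Since 3.023489 eV > 1.133808 eV, the transition 6 → 2 emits the more energetic photon.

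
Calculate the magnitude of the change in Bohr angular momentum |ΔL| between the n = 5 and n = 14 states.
9.49115e-34 J·s (or 9ℏ)

In the Bohr model, L_n = nℏ where ℏ = 1.0545718e-34 J·s.

L_14 = 14ℏ = 1.4764005e-33 J·s
L_5 = 5ℏ = 5.2728590e-34 J·s

ΔL = L_14 - L_5 = (14 - 5)ℏ = 9ℏ
ΔL = 9 × 1.0545718e-34 J·s = 9.49115e-34 J·s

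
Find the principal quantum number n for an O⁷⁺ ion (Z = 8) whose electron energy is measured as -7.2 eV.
n = 11

The exact energy levels follow E_n = -13.6057 Z² / n² eV with Z = 8.

The measured value (-7.2 eV) is reported to only 2 significant figures, so we must test candidate n values and see which one matches to that precision.

Candidate energies:
  n = 9:  E = -13.6057 × 8² / 9² = -10.750183 eV
  n = 10:  E = -13.6057 × 8² / 10² = -8.707648 eV
  n = 11:  E = -13.6057 × 8² / 11² = -7.196403 eV  ← matches
  n = 12:  E = -13.6057 × 8² / 12² = -6.046978 eV
  n = 13:  E = -13.6057 × 8² / 13² = -5.152454 eV

Checking against the measurement of -7.2 eV (2 sig figs), only n = 11 agrees:
E_11 = -7.196403 eV, which rounds to -7.2 eV ✓

Therefore n = 11.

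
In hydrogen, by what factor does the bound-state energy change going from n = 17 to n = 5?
11.560

Using E_n = -13.6057 Z² / n² eV with Z = 1:

E_5 = -13.6057 / 5² = -13.6057 / 25 = -0.544228000 eV
E_17 = -13.6057 / 17² = -13.6057 / 289 = -0.047078547 eV

The ratio is:
E_5/E_17 = (-0.544228000) / (-0.047078547)
E_5/E_17 = (-13.6057/25) / (-13.6057/289)
E_5/E_17 = 289/25
E_5/E_17 = 11.560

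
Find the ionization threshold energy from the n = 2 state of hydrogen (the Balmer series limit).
3.4014 eV

The series limit corresponds to the transition from n = ∞ to n = 2.
This is the highest energy (shortest wavelength) transition in the Balmer series.

E_∞ = 0 eV
E_2 = -13.6057 / 2² = -3.4014 eV

Energy at series limit:
ΔE = E_∞ - E_2 = 0 - (-3.4014) = 3.4014 eV

This energy equals the ionization energy from the n = 2 state of hydrogen.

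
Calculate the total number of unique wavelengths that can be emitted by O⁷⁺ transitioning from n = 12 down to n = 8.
10

The electron can occupy levels n = 8, 9, ..., 12 during de-excitation — that is m = 12 - 8 + 1 = 5 distinct levels.

The number of distinct spectral lines equals the number of ways to choose 2 of these m levels (each pair gives one possible emission transition):

Number of lines = m(m-1)/2 = 5×4/2 = 10

These correspond to all possible transitions between the 5 levels:
12 → 11, 12 → 10, 12 → 9, 12 → 8, 11 → 10, 11 → 9, 11 → 8, 10 → 9...

Each transition produces a photon with a unique energy (and thus wavelength). This count does not depend on Z.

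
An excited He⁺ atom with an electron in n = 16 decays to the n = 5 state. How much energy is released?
1.9643 eV

The energy levels are E_n = -13.6057 Z² eV / n².

Energy at n = 16: E_16 = -13.6057 × 2² / 16² = -0.2125891 eV
Energy at n = 5: E_5 = -13.6057 × 2² / 5² = -2.1769120 eV

For emission (electron falling to lower state), the photon energy is:
E_photon = E_16 - E_5 = |-0.2125891 - (-2.1769120)|
E_photon = 1.9643 eV

This energy is carried away by the emitted photon.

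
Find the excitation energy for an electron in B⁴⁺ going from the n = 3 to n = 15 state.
36.2819 eV

The energy levels of a hydrogen-like atom are E_n = -13.6057 Z² eV / n².

Energy at n = 3: E_3 = -13.6057 × 5² / 3² = -37.7936111 eV
Energy at n = 15: E_15 = -13.6057 × 5² / 15² = -1.5117444 eV

The excitation energy is the difference:
ΔE = E_15 - E_3
ΔE = -1.5117444 - (-37.7936111)
ΔE = 36.2819 eV

Since this is positive, energy must be absorbed (photon absorption).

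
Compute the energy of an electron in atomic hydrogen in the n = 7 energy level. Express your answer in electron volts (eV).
-0.278 eV

The energy levels of a hydrogen-like atom are given by:
E_n = -13.6057 eV / n²

For n = 7:
E_7 = -13.6057 eV / 7²
E_7 = -13.6057 eV / 49
E_7 = -0.278 eV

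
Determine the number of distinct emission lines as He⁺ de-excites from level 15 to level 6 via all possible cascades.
45

The electron can occupy levels n = 6, 7, ..., 15 during de-excitation — that is m = 15 - 6 + 1 = 10 distinct levels.

The number of distinct spectral lines equals the number of ways to choose 2 of these m levels (each pair gives one possible emission transition):

Number of lines = m(m-1)/2 = 10×9/2 = 45

These correspond to all possible transitions between the 10 levels:
15 → 14, 15 → 13, 15 → 12, 15 → 11, 15 → 10, 15 → 9, 15 → 8, 15 → 7...

Each transition produces a photon with a unique energy (and thus wavelength). This count does not depend on Z.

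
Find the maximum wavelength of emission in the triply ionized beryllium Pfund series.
465.98785 nm

The longest wavelength corresponds to the smallest energy transition in the series.
The Pfund series has all transitions ending at n_f = 5.

For Be³⁺ (Z = 4), the first line (α-line) is the jump from n = 6 to n = 5:
E_6 = -13.6057 × 4² / 6² = -6.046977778 eV
E_5 = -13.6057 × 4² / 5² = -8.707648000 eV
ΔE = E_6 - E_5 = 2.660670222 eV

λ = hc/E = 1239.84 eV·nm / 2.660670222 eV
λ = 465.98785 nm

This is the α-line of the Pfund series in Be³⁺.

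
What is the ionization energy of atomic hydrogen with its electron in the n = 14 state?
0.07 eV

The ionization energy is the energy needed to remove the electron completely (n → ∞).

For hydrogen, E_n = -13.6057 eV / n².

At n = 14: E_14 = -13.6057 / 14² = -0.06942 eV
At n = ∞: E_∞ = 0 eV

Ionization energy = E_∞ - E_14 = 0 - (-0.06942) = 0.06942 eV
Ionization energy ≈ 0.07 eV

This is also called the binding energy of the electron in state n = 14.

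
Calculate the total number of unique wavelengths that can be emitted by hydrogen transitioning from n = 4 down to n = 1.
6

The electron can occupy levels n = 1, 2, ..., 4 during de-excitation — that is m = 4 - 1 + 1 = 4 distinct levels.

The number of distinct spectral lines equals the number of ways to choose 2 of these m levels (each pair gives one possible emission transition):

Number of lines = m(m-1)/2 = 4×3/2 = 6

These correspond to all possible transitions between the 4 levels:
4 → 3, 4 → 2, 4 → 1, 3 → 2, 3 → 1, 2 → 1

Each transition produces a photon with a unique energy (and thus wavelength). This count does not depend on Z.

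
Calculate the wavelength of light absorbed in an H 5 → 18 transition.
2468.645 nm

First, find the transition energy using E_n = -13.6057 / n² eV:
E_5 = -13.6057 / 5² = -0.544228000 eV
E_18 = -13.6057 / 18² = -0.041992901 eV

Photon energy: |ΔE| = |E_18 - E_5| = 0.502235099 eV

Convert to wavelength using E = hc/λ with hc = 1239.84 eV·nm:
λ = hc/E = 1239.84 eV·nm / 0.502235099 eV
λ = 2468.645 nm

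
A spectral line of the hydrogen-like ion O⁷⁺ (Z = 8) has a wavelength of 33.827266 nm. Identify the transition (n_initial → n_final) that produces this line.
n = 7 → n = 4

First, find the photon energy from the wavelength (hc = 1239.84 eV·nm):
E = hc/λ = 1239.84 eV·nm / 33.827266 nm = 36.652090 eV

The energy levels of O⁷⁺ satisfy E_n = -13.6057 × 8² / n² eV, so an emission n_i → n_f releases
ΔE = 13.6057 × 8² × (1/n_f² − 1/n_i²) eV.

Setting ΔE equal to the photon energy:
1/n_f² − 1/n_i² = 36.652090 / (13.6057 × 8²) = 0.042091837

Since 1/n_i² must be positive, we need 1/n_f² > 0.042091837, i.e. n_f ≤ 4. For each allowed n_f, solve n_i = (1/n_f² − 0.042091837)^(−1/2) and check whether it is a whole number:
  n_f = 1: 1/n_i² = 1.000000000 − 0.042091837 = 0.957908163 → n_i = 1.022  (not an integer) ✗
  n_f = 2: 1/n_i² = 0.250000000 − 0.042091837 = 0.207908163 → n_i = 2.193  (not an integer) ✗
  n_f = 3: 1/n_i² = 0.111111111 − 0.042091837 = 0.069019274 → n_i = 3.806  (not an integer) ✗
  n_f = 4: 1/n_i² = 0.062500000 − 0.042091837 = 0.020408163 → n_i = 7.000  → integer, n_i = 7 ✓

Only n_f = 4 gives an integer upper level, n_i = 7.

The transition is from n = 7 to n = 4 (emission).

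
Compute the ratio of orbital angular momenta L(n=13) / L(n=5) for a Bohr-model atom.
2.60000

In the Bohr model, L_n = nℏ, so the ratio is purely the ratio of quantum numbers:

L_13/L_5 = 13ℏ / 5ℏ = 13/5 = 2.60000

The angular momentum scales linearly with n.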